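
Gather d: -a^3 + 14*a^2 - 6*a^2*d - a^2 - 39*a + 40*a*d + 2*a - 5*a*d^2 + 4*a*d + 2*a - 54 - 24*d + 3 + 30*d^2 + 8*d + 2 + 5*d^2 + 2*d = -a^3 + 13*a^2 - 35*a + d^2*(35 - 5*a) + d*(-6*a^2 + 44*a - 14) - 49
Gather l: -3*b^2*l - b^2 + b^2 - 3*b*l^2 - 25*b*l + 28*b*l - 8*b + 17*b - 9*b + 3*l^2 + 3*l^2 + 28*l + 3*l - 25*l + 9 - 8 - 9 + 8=l^2*(6 - 3*b) + l*(-3*b^2 + 3*b + 6)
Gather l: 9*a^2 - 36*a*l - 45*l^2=9*a^2 - 36*a*l - 45*l^2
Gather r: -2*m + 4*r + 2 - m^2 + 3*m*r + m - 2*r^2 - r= -m^2 - m - 2*r^2 + r*(3*m + 3) + 2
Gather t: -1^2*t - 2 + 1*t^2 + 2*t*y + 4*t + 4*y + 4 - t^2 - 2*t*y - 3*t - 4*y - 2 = 0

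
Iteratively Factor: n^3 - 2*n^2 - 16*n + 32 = (n - 2)*(n^2 - 16) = (n - 2)*(n + 4)*(n - 4)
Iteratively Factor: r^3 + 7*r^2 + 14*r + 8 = (r + 4)*(r^2 + 3*r + 2) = (r + 2)*(r + 4)*(r + 1)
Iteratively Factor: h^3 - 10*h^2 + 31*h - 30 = (h - 3)*(h^2 - 7*h + 10) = (h - 3)*(h - 2)*(h - 5)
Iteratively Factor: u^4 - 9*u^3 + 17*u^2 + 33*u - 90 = (u - 5)*(u^3 - 4*u^2 - 3*u + 18) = (u - 5)*(u - 3)*(u^2 - u - 6) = (u - 5)*(u - 3)*(u + 2)*(u - 3)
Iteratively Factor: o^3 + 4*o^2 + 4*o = (o + 2)*(o^2 + 2*o) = (o + 2)^2*(o)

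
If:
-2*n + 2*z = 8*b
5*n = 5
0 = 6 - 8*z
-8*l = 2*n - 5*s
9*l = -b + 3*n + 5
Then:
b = -1/16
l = 43/48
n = 1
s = 11/6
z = 3/4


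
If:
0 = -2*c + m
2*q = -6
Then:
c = m/2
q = -3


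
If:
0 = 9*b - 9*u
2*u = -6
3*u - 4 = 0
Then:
No Solution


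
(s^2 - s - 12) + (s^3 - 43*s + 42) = s^3 + s^2 - 44*s + 30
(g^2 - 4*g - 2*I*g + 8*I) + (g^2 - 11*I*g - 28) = 2*g^2 - 4*g - 13*I*g - 28 + 8*I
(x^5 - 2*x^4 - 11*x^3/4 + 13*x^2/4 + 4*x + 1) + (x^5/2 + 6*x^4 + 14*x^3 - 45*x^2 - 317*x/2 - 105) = 3*x^5/2 + 4*x^4 + 45*x^3/4 - 167*x^2/4 - 309*x/2 - 104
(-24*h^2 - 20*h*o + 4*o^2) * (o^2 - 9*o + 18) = -24*h^2*o^2 + 216*h^2*o - 432*h^2 - 20*h*o^3 + 180*h*o^2 - 360*h*o + 4*o^4 - 36*o^3 + 72*o^2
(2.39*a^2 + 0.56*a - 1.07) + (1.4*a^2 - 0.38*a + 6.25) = 3.79*a^2 + 0.18*a + 5.18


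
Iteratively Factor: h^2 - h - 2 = (h - 2)*(h + 1)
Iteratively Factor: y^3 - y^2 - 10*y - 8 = (y - 4)*(y^2 + 3*y + 2) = (y - 4)*(y + 2)*(y + 1)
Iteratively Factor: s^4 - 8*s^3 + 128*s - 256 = (s + 4)*(s^3 - 12*s^2 + 48*s - 64) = (s - 4)*(s + 4)*(s^2 - 8*s + 16) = (s - 4)^2*(s + 4)*(s - 4)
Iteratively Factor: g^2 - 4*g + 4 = (g - 2)*(g - 2)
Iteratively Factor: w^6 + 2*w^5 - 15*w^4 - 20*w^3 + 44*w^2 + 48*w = (w - 3)*(w^5 + 5*w^4 - 20*w^2 - 16*w) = (w - 3)*(w + 4)*(w^4 + w^3 - 4*w^2 - 4*w) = (w - 3)*(w - 2)*(w + 4)*(w^3 + 3*w^2 + 2*w) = w*(w - 3)*(w - 2)*(w + 4)*(w^2 + 3*w + 2) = w*(w - 3)*(w - 2)*(w + 2)*(w + 4)*(w + 1)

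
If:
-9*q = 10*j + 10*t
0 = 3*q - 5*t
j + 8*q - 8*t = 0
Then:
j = 0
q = 0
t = 0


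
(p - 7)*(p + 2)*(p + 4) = p^3 - p^2 - 34*p - 56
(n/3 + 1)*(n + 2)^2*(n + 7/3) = n^4/3 + 28*n^3/9 + 97*n^2/9 + 148*n/9 + 28/3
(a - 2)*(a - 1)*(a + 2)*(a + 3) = a^4 + 2*a^3 - 7*a^2 - 8*a + 12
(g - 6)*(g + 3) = g^2 - 3*g - 18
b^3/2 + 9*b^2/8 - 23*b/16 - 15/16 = (b/2 + 1/4)*(b - 5/4)*(b + 3)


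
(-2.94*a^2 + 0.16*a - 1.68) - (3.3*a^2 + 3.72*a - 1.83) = -6.24*a^2 - 3.56*a + 0.15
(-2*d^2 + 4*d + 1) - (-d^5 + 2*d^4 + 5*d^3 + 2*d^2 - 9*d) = d^5 - 2*d^4 - 5*d^3 - 4*d^2 + 13*d + 1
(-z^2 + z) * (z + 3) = -z^3 - 2*z^2 + 3*z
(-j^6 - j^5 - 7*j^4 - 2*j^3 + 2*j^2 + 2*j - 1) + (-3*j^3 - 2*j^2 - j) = -j^6 - j^5 - 7*j^4 - 5*j^3 + j - 1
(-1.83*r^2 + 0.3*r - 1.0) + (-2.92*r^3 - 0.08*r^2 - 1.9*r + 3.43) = -2.92*r^3 - 1.91*r^2 - 1.6*r + 2.43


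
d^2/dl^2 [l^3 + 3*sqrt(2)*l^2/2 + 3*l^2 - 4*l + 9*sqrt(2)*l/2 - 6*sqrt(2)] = 6*l + 3*sqrt(2) + 6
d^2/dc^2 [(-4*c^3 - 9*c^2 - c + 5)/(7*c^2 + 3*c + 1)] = 8*(33*c^3 + 222*c^2 + 81*c + 1)/(343*c^6 + 441*c^5 + 336*c^4 + 153*c^3 + 48*c^2 + 9*c + 1)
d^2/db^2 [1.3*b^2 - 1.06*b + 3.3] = 2.60000000000000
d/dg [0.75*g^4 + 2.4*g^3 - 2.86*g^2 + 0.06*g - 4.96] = 3.0*g^3 + 7.2*g^2 - 5.72*g + 0.06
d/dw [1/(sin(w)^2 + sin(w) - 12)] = -(2*sin(w) + 1)*cos(w)/(sin(w)^2 + sin(w) - 12)^2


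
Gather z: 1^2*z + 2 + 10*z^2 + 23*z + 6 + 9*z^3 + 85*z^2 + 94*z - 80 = 9*z^3 + 95*z^2 + 118*z - 72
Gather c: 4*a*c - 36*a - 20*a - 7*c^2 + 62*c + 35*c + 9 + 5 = -56*a - 7*c^2 + c*(4*a + 97) + 14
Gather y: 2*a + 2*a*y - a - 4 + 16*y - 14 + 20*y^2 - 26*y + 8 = a + 20*y^2 + y*(2*a - 10) - 10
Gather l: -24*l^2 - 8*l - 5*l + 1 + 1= -24*l^2 - 13*l + 2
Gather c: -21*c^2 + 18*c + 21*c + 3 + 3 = -21*c^2 + 39*c + 6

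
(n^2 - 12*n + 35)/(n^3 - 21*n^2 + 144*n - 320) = (n - 7)/(n^2 - 16*n + 64)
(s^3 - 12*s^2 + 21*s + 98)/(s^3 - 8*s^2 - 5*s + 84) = (s^2 - 5*s - 14)/(s^2 - s - 12)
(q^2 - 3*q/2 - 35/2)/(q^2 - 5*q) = (q + 7/2)/q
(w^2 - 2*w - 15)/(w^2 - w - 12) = (w - 5)/(w - 4)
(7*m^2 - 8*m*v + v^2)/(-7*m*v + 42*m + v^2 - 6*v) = (-m + v)/(v - 6)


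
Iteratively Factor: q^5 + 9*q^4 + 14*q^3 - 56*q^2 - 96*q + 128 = (q + 4)*(q^4 + 5*q^3 - 6*q^2 - 32*q + 32) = (q - 1)*(q + 4)*(q^3 + 6*q^2 - 32) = (q - 1)*(q + 4)^2*(q^2 + 2*q - 8) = (q - 1)*(q + 4)^3*(q - 2)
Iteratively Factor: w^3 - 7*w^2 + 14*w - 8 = (w - 2)*(w^2 - 5*w + 4) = (w - 4)*(w - 2)*(w - 1)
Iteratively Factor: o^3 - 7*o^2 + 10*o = (o - 2)*(o^2 - 5*o) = (o - 5)*(o - 2)*(o)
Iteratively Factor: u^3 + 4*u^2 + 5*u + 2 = (u + 1)*(u^2 + 3*u + 2) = (u + 1)*(u + 2)*(u + 1)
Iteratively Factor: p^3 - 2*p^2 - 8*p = (p - 4)*(p^2 + 2*p) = (p - 4)*(p + 2)*(p)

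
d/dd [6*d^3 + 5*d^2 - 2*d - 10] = 18*d^2 + 10*d - 2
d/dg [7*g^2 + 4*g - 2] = 14*g + 4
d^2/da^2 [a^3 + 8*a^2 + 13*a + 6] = 6*a + 16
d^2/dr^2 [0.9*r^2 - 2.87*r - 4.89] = 1.80000000000000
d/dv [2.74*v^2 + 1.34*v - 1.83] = 5.48*v + 1.34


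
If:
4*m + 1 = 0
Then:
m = -1/4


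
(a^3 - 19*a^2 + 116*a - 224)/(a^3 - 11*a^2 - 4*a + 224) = (a - 4)/(a + 4)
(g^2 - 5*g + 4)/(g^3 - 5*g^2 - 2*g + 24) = (g - 1)/(g^2 - g - 6)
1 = 1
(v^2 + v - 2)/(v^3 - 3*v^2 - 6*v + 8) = 1/(v - 4)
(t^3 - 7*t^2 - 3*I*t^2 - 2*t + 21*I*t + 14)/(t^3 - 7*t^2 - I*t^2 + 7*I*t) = (t - 2*I)/t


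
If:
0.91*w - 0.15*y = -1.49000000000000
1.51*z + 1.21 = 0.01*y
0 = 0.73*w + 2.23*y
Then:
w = -1.55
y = 0.51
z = -0.80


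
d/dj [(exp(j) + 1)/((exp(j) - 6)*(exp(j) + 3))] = (-exp(2*j) - 2*exp(j) - 15)*exp(j)/(exp(4*j) - 6*exp(3*j) - 27*exp(2*j) + 108*exp(j) + 324)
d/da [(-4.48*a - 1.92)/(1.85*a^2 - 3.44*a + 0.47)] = (8.288*a^2 + 7.104*a - 8.7104)/(3.4225*a^4 - 12.728*a^3 + 13.5726*a^2 - 3.2336*a + 0.2209)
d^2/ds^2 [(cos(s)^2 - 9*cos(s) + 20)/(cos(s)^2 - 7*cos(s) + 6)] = 2*((1 - cos(2*s))^2/4 - 17*cos(s) + 91*cos(2*s)/2 - 5*cos(3*s) - 947/2)/((cos(s) - 6)^3*(cos(s) - 1)^2)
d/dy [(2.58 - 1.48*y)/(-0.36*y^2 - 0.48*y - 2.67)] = (-0.5328*y^2 + 1.8576*y + 5.19)/(0.1296*y^4 + 0.3456*y^3 + 2.1528*y^2 + 2.5632*y + 7.1289)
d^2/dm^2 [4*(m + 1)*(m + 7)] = 8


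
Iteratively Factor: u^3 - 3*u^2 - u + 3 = (u - 1)*(u^2 - 2*u - 3) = (u - 1)*(u + 1)*(u - 3)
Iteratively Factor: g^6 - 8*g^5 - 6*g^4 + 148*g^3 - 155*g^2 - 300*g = (g - 3)*(g^5 - 5*g^4 - 21*g^3 + 85*g^2 + 100*g) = (g - 3)*(g + 4)*(g^4 - 9*g^3 + 15*g^2 + 25*g) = (g - 3)*(g + 1)*(g + 4)*(g^3 - 10*g^2 + 25*g) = (g - 5)*(g - 3)*(g + 1)*(g + 4)*(g^2 - 5*g) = g*(g - 5)*(g - 3)*(g + 1)*(g + 4)*(g - 5)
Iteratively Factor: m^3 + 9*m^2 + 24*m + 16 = (m + 1)*(m^2 + 8*m + 16) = (m + 1)*(m + 4)*(m + 4)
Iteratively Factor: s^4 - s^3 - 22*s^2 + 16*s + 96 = (s + 2)*(s^3 - 3*s^2 - 16*s + 48) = (s - 3)*(s + 2)*(s^2 - 16) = (s - 3)*(s + 2)*(s + 4)*(s - 4)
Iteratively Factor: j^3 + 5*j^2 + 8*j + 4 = (j + 2)*(j^2 + 3*j + 2) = (j + 2)^2*(j + 1)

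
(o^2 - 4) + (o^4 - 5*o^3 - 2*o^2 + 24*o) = o^4 - 5*o^3 - o^2 + 24*o - 4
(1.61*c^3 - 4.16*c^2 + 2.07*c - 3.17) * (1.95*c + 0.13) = 3.1395*c^4 - 7.9027*c^3 + 3.4957*c^2 - 5.9124*c - 0.4121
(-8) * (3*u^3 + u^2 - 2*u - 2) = -24*u^3 - 8*u^2 + 16*u + 16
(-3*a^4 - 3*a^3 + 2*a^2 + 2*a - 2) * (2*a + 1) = -6*a^5 - 9*a^4 + a^3 + 6*a^2 - 2*a - 2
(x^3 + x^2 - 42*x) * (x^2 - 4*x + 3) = x^5 - 3*x^4 - 43*x^3 + 171*x^2 - 126*x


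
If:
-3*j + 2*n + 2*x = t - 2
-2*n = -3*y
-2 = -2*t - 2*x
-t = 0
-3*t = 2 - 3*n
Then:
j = 16/9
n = 2/3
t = 0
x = 1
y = 4/9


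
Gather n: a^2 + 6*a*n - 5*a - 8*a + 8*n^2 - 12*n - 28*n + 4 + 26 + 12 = a^2 - 13*a + 8*n^2 + n*(6*a - 40) + 42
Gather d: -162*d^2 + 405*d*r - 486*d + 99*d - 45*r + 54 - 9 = -162*d^2 + d*(405*r - 387) - 45*r + 45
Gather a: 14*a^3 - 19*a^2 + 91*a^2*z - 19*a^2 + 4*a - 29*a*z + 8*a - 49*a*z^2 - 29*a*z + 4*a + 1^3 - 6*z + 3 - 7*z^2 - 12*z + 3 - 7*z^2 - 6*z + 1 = 14*a^3 + a^2*(91*z - 38) + a*(-49*z^2 - 58*z + 16) - 14*z^2 - 24*z + 8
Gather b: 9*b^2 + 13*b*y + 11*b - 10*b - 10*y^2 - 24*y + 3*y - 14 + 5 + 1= 9*b^2 + b*(13*y + 1) - 10*y^2 - 21*y - 8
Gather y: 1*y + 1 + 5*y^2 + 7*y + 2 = 5*y^2 + 8*y + 3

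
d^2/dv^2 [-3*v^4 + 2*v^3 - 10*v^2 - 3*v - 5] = -36*v^2 + 12*v - 20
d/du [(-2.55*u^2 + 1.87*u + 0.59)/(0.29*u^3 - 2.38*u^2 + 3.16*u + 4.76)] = (0.7395*u^4 - 1.0846*u^3 - 4.1207*u^2 - 21.4676*u + 7.0368)/(0.0841*u^6 - 1.3804*u^5 + 7.4972*u^4 - 12.2808*u^3 - 12.672*u^2 + 30.0832*u + 22.6576)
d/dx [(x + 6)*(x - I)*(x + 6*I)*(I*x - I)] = 4*I*x^3 + 15*x^2*(-1 + I) - 50*x + 30 + 30*I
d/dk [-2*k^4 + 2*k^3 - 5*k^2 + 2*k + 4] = -8*k^3 + 6*k^2 - 10*k + 2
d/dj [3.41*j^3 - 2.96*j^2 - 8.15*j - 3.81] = 10.23*j^2 - 5.92*j - 8.15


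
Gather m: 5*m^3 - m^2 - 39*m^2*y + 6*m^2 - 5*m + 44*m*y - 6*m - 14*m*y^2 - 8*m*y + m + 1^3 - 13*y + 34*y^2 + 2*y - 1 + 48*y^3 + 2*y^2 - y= 5*m^3 + m^2*(5 - 39*y) + m*(-14*y^2 + 36*y - 10) + 48*y^3 + 36*y^2 - 12*y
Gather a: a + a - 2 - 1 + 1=2*a - 2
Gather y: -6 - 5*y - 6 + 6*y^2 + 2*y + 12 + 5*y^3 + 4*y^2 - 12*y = 5*y^3 + 10*y^2 - 15*y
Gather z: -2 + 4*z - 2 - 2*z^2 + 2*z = -2*z^2 + 6*z - 4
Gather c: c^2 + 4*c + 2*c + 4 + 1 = c^2 + 6*c + 5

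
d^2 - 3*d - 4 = (d - 4)*(d + 1)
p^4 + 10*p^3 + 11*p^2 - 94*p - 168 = (p - 3)*(p + 2)*(p + 4)*(p + 7)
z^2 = z^2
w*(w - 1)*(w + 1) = w^3 - w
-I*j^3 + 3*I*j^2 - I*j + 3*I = (j - 3)*(j - I)*(-I*j + 1)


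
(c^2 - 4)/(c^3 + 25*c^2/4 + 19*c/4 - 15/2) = 4*(c - 2)/(4*c^2 + 17*c - 15)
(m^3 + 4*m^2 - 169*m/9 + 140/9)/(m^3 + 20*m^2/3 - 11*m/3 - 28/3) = (m - 5/3)/(m + 1)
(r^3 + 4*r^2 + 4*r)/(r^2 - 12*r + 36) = r*(r^2 + 4*r + 4)/(r^2 - 12*r + 36)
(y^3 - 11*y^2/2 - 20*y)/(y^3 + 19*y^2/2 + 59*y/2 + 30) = y*(y - 8)/(y^2 + 7*y + 12)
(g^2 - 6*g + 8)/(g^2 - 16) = (g - 2)/(g + 4)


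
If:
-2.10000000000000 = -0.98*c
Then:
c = 2.14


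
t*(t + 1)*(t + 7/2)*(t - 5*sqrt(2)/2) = t^4 - 5*sqrt(2)*t^3/2 + 9*t^3/2 - 45*sqrt(2)*t^2/4 + 7*t^2/2 - 35*sqrt(2)*t/4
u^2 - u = u*(u - 1)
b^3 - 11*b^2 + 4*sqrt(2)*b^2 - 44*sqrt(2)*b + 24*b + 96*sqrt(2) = (b - 8)*(b - 3)*(b + 4*sqrt(2))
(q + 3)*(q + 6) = q^2 + 9*q + 18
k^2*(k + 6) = k^3 + 6*k^2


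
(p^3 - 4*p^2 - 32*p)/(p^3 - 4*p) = (p^2 - 4*p - 32)/(p^2 - 4)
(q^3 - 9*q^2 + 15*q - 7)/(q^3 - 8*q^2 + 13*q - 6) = (q - 7)/(q - 6)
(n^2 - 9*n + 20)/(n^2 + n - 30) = (n - 4)/(n + 6)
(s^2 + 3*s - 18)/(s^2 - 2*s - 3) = (s + 6)/(s + 1)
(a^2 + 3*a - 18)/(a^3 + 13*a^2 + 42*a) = (a - 3)/(a*(a + 7))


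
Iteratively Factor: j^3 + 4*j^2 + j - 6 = (j - 1)*(j^2 + 5*j + 6) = (j - 1)*(j + 3)*(j + 2)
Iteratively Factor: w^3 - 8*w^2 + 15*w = (w)*(w^2 - 8*w + 15) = w*(w - 3)*(w - 5)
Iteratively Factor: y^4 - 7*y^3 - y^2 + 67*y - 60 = (y + 3)*(y^3 - 10*y^2 + 29*y - 20) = (y - 5)*(y + 3)*(y^2 - 5*y + 4) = (y - 5)*(y - 1)*(y + 3)*(y - 4)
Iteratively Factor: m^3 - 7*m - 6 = (m + 1)*(m^2 - m - 6) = (m + 1)*(m + 2)*(m - 3)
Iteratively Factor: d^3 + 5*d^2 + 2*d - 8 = (d + 4)*(d^2 + d - 2) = (d + 2)*(d + 4)*(d - 1)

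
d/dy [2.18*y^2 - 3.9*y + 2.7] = 4.36*y - 3.9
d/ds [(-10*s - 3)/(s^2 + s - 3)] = (-10*s^2 - 10*s + (2*s + 1)*(10*s + 3) + 30)/(s^2 + s - 3)^2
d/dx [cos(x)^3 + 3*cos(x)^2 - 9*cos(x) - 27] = 3*(sin(x)^2 - 2*cos(x) + 2)*sin(x)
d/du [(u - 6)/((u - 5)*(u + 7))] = (-u^2 + 12*u - 23)/(u^4 + 4*u^3 - 66*u^2 - 140*u + 1225)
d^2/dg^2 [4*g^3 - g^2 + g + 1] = 24*g - 2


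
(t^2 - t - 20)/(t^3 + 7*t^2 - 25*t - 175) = (t + 4)/(t^2 + 12*t + 35)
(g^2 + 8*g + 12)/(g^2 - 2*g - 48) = (g + 2)/(g - 8)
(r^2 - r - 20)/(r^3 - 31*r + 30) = (r + 4)/(r^2 + 5*r - 6)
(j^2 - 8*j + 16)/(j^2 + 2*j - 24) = (j - 4)/(j + 6)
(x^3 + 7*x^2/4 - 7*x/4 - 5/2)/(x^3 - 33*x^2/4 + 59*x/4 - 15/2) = (x^2 + 3*x + 2)/(x^2 - 7*x + 6)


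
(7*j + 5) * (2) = 14*j + 10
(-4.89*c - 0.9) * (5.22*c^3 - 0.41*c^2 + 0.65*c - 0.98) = -25.5258*c^4 - 2.6931*c^3 - 2.8095*c^2 + 4.2072*c + 0.882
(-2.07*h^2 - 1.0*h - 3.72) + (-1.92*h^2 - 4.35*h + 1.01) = -3.99*h^2 - 5.35*h - 2.71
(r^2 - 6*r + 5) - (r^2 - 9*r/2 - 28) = 33 - 3*r/2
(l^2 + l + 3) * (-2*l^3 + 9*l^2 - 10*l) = -2*l^5 + 7*l^4 - 7*l^3 + 17*l^2 - 30*l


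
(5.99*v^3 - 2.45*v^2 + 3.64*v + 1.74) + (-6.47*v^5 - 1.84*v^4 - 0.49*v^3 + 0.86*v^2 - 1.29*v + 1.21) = -6.47*v^5 - 1.84*v^4 + 5.5*v^3 - 1.59*v^2 + 2.35*v + 2.95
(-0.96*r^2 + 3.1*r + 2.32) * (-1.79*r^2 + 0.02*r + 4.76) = 1.7184*r^4 - 5.5682*r^3 - 8.6604*r^2 + 14.8024*r + 11.0432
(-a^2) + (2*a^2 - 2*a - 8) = a^2 - 2*a - 8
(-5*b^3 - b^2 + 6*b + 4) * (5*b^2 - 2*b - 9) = -25*b^5 + 5*b^4 + 77*b^3 + 17*b^2 - 62*b - 36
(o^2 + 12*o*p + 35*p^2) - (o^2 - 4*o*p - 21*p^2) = 16*o*p + 56*p^2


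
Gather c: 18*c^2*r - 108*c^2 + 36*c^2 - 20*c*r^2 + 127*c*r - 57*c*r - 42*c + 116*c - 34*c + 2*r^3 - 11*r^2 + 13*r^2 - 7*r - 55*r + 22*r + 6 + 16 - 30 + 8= c^2*(18*r - 72) + c*(-20*r^2 + 70*r + 40) + 2*r^3 + 2*r^2 - 40*r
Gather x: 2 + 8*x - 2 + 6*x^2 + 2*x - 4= 6*x^2 + 10*x - 4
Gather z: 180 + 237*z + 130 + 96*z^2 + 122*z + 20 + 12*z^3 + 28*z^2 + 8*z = 12*z^3 + 124*z^2 + 367*z + 330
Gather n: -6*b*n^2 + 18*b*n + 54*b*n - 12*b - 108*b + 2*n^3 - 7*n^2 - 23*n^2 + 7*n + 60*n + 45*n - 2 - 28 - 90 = -120*b + 2*n^3 + n^2*(-6*b - 30) + n*(72*b + 112) - 120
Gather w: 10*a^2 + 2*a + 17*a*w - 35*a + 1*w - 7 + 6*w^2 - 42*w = 10*a^2 - 33*a + 6*w^2 + w*(17*a - 41) - 7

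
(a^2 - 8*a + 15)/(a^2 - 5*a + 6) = (a - 5)/(a - 2)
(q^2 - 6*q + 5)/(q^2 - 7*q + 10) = (q - 1)/(q - 2)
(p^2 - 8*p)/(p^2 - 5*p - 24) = p/(p + 3)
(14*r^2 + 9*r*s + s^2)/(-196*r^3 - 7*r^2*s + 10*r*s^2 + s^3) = (-2*r - s)/(28*r^2 - 3*r*s - s^2)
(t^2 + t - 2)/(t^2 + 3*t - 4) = (t + 2)/(t + 4)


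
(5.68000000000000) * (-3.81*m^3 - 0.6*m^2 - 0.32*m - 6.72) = -21.6408*m^3 - 3.408*m^2 - 1.8176*m - 38.1696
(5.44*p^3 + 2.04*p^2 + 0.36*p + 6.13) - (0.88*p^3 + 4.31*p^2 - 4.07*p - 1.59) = 4.56*p^3 - 2.27*p^2 + 4.43*p + 7.72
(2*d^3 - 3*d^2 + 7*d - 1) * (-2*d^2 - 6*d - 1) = -4*d^5 - 6*d^4 + 2*d^3 - 37*d^2 - d + 1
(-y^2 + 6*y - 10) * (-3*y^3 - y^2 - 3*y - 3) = 3*y^5 - 17*y^4 + 27*y^3 - 5*y^2 + 12*y + 30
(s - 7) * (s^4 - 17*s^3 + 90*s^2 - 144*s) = s^5 - 24*s^4 + 209*s^3 - 774*s^2 + 1008*s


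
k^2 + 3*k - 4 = (k - 1)*(k + 4)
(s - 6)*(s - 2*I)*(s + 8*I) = s^3 - 6*s^2 + 6*I*s^2 + 16*s - 36*I*s - 96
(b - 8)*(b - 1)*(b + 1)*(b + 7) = b^4 - b^3 - 57*b^2 + b + 56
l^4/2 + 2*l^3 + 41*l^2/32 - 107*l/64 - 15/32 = (l/2 + 1)*(l - 3/4)*(l + 1/4)*(l + 5/2)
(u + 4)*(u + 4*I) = u^2 + 4*u + 4*I*u + 16*I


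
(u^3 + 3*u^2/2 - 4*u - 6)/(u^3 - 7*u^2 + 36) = (u^2 - u/2 - 3)/(u^2 - 9*u + 18)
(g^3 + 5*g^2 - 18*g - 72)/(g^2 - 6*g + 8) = (g^2 + 9*g + 18)/(g - 2)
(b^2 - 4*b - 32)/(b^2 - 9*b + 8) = (b + 4)/(b - 1)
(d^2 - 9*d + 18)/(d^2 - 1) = (d^2 - 9*d + 18)/(d^2 - 1)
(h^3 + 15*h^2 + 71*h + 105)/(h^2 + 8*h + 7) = (h^2 + 8*h + 15)/(h + 1)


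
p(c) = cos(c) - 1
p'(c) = -sin(c)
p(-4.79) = -0.92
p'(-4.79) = -1.00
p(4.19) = -1.50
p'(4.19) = 0.87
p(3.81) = -1.78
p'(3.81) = 0.62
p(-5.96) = -0.05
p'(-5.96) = -0.32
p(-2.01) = -1.43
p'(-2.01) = 0.91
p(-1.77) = -1.20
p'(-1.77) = 0.98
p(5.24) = -0.50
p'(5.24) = 0.86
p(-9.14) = -1.96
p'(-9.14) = 0.28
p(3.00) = -1.99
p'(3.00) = -0.14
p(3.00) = -1.99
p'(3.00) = -0.14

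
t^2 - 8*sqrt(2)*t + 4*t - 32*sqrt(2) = (t + 4)*(t - 8*sqrt(2))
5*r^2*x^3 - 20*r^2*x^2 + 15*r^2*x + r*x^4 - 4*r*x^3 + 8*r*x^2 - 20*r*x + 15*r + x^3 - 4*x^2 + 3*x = (5*r + x)*(x - 3)*(x - 1)*(r*x + 1)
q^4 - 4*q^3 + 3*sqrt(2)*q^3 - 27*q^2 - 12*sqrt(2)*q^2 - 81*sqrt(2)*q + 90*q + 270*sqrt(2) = (q - 6)*(q - 3)*(q + 5)*(q + 3*sqrt(2))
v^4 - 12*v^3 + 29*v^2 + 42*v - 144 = (v - 8)*(v - 3)^2*(v + 2)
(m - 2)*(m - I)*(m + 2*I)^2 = m^4 - 2*m^3 + 3*I*m^3 - 6*I*m^2 + 4*I*m - 8*I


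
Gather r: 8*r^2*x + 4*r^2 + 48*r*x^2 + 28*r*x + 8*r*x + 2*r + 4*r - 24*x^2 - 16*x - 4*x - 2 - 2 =r^2*(8*x + 4) + r*(48*x^2 + 36*x + 6) - 24*x^2 - 20*x - 4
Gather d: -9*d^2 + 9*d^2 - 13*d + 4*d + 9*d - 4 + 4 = 0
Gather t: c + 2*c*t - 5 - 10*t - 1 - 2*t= c + t*(2*c - 12) - 6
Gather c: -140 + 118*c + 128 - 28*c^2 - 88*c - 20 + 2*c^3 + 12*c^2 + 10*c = 2*c^3 - 16*c^2 + 40*c - 32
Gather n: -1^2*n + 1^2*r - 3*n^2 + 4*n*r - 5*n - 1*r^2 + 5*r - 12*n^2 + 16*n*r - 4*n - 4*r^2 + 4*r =-15*n^2 + n*(20*r - 10) - 5*r^2 + 10*r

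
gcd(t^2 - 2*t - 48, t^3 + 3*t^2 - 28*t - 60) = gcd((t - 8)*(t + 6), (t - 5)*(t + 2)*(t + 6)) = t + 6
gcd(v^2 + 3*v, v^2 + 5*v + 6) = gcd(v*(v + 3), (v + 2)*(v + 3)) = v + 3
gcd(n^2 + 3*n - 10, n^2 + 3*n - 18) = 1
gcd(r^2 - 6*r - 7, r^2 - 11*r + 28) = r - 7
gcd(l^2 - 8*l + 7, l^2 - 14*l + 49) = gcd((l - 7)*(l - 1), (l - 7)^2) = l - 7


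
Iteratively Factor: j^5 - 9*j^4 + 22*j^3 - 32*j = (j - 2)*(j^4 - 7*j^3 + 8*j^2 + 16*j) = (j - 2)*(j + 1)*(j^3 - 8*j^2 + 16*j) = (j - 4)*(j - 2)*(j + 1)*(j^2 - 4*j) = j*(j - 4)*(j - 2)*(j + 1)*(j - 4)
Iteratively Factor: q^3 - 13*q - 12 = (q - 4)*(q^2 + 4*q + 3) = (q - 4)*(q + 1)*(q + 3)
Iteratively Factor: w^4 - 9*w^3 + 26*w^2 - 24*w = (w - 2)*(w^3 - 7*w^2 + 12*w) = (w - 4)*(w - 2)*(w^2 - 3*w) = (w - 4)*(w - 3)*(w - 2)*(w)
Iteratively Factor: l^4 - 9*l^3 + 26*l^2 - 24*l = (l - 3)*(l^3 - 6*l^2 + 8*l) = l*(l - 3)*(l^2 - 6*l + 8) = l*(l - 3)*(l - 2)*(l - 4)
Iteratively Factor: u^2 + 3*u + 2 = (u + 1)*(u + 2)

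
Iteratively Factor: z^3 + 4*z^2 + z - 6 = (z - 1)*(z^2 + 5*z + 6) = (z - 1)*(z + 3)*(z + 2)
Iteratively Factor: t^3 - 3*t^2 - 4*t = (t + 1)*(t^2 - 4*t) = t*(t + 1)*(t - 4)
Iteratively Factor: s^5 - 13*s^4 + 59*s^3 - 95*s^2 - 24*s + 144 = (s + 1)*(s^4 - 14*s^3 + 73*s^2 - 168*s + 144) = (s - 4)*(s + 1)*(s^3 - 10*s^2 + 33*s - 36) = (s - 4)*(s - 3)*(s + 1)*(s^2 - 7*s + 12) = (s - 4)^2*(s - 3)*(s + 1)*(s - 3)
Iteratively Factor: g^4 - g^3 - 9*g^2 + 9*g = (g - 1)*(g^3 - 9*g) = (g - 3)*(g - 1)*(g^2 + 3*g) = g*(g - 3)*(g - 1)*(g + 3)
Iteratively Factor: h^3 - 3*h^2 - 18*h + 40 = (h + 4)*(h^2 - 7*h + 10) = (h - 5)*(h + 4)*(h - 2)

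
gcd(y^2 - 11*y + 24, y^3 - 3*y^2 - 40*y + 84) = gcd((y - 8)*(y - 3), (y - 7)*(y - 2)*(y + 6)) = 1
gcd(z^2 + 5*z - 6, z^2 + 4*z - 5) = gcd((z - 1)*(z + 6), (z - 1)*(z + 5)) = z - 1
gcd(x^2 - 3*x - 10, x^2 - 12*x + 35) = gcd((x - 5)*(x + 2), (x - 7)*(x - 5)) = x - 5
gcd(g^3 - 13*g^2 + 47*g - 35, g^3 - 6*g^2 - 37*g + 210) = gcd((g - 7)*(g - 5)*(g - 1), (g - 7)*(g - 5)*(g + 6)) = g^2 - 12*g + 35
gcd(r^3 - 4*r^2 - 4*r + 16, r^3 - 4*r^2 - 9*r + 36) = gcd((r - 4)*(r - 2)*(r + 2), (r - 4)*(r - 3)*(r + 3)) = r - 4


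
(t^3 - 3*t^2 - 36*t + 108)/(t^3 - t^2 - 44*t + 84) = (t^2 + 3*t - 18)/(t^2 + 5*t - 14)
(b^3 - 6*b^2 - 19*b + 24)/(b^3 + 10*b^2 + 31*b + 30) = (b^2 - 9*b + 8)/(b^2 + 7*b + 10)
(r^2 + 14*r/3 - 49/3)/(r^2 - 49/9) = 3*(r + 7)/(3*r + 7)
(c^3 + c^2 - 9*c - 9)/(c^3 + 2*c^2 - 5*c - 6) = (c - 3)/(c - 2)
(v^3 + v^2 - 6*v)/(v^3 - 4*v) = (v + 3)/(v + 2)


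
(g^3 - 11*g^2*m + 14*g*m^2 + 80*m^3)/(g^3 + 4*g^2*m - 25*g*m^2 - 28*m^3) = (g^3 - 11*g^2*m + 14*g*m^2 + 80*m^3)/(g^3 + 4*g^2*m - 25*g*m^2 - 28*m^3)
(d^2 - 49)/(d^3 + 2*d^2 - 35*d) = (d - 7)/(d*(d - 5))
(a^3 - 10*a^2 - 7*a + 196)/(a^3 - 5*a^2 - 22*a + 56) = (a - 7)/(a - 2)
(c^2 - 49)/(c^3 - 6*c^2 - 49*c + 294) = 1/(c - 6)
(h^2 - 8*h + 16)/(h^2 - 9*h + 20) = (h - 4)/(h - 5)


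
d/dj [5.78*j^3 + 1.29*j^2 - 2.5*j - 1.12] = 17.34*j^2 + 2.58*j - 2.5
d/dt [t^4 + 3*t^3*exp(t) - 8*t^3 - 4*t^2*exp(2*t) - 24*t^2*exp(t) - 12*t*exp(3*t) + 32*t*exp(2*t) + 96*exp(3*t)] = 3*t^3*exp(t) + 4*t^3 - 8*t^2*exp(2*t) - 15*t^2*exp(t) - 24*t^2 - 36*t*exp(3*t) + 56*t*exp(2*t) - 48*t*exp(t) + 276*exp(3*t) + 32*exp(2*t)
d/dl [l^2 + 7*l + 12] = 2*l + 7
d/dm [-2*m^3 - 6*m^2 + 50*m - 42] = -6*m^2 - 12*m + 50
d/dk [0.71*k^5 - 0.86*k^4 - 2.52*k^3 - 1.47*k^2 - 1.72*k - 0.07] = 3.55*k^4 - 3.44*k^3 - 7.56*k^2 - 2.94*k - 1.72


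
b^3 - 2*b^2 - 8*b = b*(b - 4)*(b + 2)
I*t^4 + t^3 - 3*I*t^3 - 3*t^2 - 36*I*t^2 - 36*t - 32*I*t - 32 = (t - 8)*(t + 4)*(t - I)*(I*t + I)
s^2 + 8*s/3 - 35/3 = (s - 7/3)*(s + 5)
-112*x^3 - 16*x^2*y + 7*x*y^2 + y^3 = (-4*x + y)*(4*x + y)*(7*x + y)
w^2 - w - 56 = (w - 8)*(w + 7)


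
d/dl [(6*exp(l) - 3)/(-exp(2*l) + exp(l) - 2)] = 3*((2*exp(l) - 1)^2 - 2*exp(2*l) + 2*exp(l) - 4)*exp(l)/(exp(2*l) - exp(l) + 2)^2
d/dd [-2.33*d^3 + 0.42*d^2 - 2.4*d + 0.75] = -6.99*d^2 + 0.84*d - 2.4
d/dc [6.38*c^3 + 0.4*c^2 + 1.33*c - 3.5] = 19.14*c^2 + 0.8*c + 1.33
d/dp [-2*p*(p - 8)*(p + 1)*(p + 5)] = -8*p^3 + 12*p^2 + 172*p + 80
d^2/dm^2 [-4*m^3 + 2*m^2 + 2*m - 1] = 4 - 24*m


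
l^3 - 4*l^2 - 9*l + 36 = (l - 4)*(l - 3)*(l + 3)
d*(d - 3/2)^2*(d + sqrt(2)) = d^4 - 3*d^3 + sqrt(2)*d^3 - 3*sqrt(2)*d^2 + 9*d^2/4 + 9*sqrt(2)*d/4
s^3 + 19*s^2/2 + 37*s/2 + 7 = (s + 1/2)*(s + 2)*(s + 7)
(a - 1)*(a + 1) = a^2 - 1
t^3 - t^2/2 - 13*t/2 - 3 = (t - 3)*(t + 1/2)*(t + 2)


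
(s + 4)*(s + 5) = s^2 + 9*s + 20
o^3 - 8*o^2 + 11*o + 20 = (o - 5)*(o - 4)*(o + 1)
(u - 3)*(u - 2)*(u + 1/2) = u^3 - 9*u^2/2 + 7*u/2 + 3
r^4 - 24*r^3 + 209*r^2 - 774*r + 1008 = (r - 8)*(r - 7)*(r - 6)*(r - 3)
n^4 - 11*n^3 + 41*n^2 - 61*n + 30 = (n - 5)*(n - 3)*(n - 2)*(n - 1)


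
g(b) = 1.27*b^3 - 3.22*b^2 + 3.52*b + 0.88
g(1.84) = 4.37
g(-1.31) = -12.11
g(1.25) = 2.73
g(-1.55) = -17.04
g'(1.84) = 4.57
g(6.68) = 259.27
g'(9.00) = 254.17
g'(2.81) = 15.51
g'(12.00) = 474.88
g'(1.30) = 1.59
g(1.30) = 2.80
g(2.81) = 13.52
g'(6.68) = 130.51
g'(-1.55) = 22.66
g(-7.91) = -856.97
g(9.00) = 697.57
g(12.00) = 1774.00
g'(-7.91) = 292.84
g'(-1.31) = 18.49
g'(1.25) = 1.42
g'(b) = 3.81*b^2 - 6.44*b + 3.52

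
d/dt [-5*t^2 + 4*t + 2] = 4 - 10*t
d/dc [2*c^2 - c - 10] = 4*c - 1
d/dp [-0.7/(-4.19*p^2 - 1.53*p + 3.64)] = (-5.866*p - 1.071)/(4.19*p^2 + 1.53*p - 3.64)^2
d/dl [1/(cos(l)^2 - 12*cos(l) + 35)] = 2*(cos(l) - 6)*sin(l)/(cos(l)^2 - 12*cos(l) + 35)^2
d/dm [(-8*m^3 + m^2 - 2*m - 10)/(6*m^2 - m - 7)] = (-48*m^4 + 16*m^3 + 179*m^2 + 106*m + 4)/(36*m^4 - 12*m^3 - 83*m^2 + 14*m + 49)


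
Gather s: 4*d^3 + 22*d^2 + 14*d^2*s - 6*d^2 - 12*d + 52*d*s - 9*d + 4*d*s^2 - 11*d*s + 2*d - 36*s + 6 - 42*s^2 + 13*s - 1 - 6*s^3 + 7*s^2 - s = 4*d^3 + 16*d^2 - 19*d - 6*s^3 + s^2*(4*d - 35) + s*(14*d^2 + 41*d - 24) + 5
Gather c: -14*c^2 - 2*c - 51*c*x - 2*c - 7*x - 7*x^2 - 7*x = -14*c^2 + c*(-51*x - 4) - 7*x^2 - 14*x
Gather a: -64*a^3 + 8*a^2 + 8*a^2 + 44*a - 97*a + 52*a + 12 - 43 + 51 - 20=-64*a^3 + 16*a^2 - a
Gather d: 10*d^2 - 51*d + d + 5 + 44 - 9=10*d^2 - 50*d + 40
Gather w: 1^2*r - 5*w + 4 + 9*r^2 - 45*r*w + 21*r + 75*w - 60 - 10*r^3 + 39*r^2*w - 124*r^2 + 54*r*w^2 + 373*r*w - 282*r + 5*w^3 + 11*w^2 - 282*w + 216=-10*r^3 - 115*r^2 - 260*r + 5*w^3 + w^2*(54*r + 11) + w*(39*r^2 + 328*r - 212) + 160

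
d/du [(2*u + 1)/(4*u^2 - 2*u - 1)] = 8*u*(-u - 1)/(16*u^4 - 16*u^3 - 4*u^2 + 4*u + 1)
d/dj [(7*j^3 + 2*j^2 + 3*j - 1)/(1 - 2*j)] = (-28*j^3 + 17*j^2 + 4*j + 1)/(4*j^2 - 4*j + 1)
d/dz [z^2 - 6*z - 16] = 2*z - 6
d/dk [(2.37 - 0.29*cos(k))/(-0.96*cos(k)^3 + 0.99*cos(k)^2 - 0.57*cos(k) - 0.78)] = (0.5568*cos(k)^3 - 7.1127*cos(k)^2 + 4.6926*cos(k) - 1.5771)*sin(k)/(0.9216*cos(k)^6 - 1.9008*cos(k)^5 + 2.0745*cos(k)^4 + 0.369*cos(k)^3 - 1.2195*cos(k)^2 + 0.8892*cos(k) + 0.6084)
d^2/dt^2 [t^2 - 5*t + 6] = 2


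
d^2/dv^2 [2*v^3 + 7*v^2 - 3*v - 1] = 12*v + 14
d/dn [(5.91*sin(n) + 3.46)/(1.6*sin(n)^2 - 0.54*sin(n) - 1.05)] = (-11.072*sin(n) + 4.728*cos(2*n) - 9.0651)*cos(n)/(-1.6*sin(n)^2 + 0.54*sin(n) + 1.05)^2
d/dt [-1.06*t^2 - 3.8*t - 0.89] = -2.12*t - 3.8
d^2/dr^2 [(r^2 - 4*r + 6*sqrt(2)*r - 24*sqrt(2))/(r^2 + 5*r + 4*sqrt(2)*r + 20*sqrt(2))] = 2*(-9*r^3 + 2*sqrt(2)*r^3 - 132*sqrt(2)*r^2 - 1296*r - 120*sqrt(2)*r - 1928*sqrt(2) - 720)/(r^6 + 15*r^5 + 12*sqrt(2)*r^5 + 171*r^4 + 180*sqrt(2)*r^4 + 1028*sqrt(2)*r^3 + 1565*r^3 + 3420*sqrt(2)*r^2 + 7200*r^2 + 12000*r + 9600*sqrt(2)*r + 16000*sqrt(2))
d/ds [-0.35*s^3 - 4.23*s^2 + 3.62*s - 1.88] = -1.05*s^2 - 8.46*s + 3.62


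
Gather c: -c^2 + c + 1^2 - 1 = -c^2 + c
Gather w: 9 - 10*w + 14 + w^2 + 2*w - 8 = w^2 - 8*w + 15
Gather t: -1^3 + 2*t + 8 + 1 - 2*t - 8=0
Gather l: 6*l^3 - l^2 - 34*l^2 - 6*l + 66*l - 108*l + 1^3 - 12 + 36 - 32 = 6*l^3 - 35*l^2 - 48*l - 7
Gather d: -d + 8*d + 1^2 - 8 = 7*d - 7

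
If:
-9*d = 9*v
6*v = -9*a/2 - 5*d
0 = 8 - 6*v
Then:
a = -8/27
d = -4/3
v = 4/3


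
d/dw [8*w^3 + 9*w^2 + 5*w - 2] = 24*w^2 + 18*w + 5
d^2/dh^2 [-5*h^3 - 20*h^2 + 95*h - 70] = -30*h - 40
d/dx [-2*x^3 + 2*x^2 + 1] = 2*x*(2 - 3*x)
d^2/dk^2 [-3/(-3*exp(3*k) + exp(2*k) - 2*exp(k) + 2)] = 3*((-27*exp(2*k) + 4*exp(k) - 2)*(3*exp(3*k) - exp(2*k) + 2*exp(k) - 2) + 2*(9*exp(2*k) - 2*exp(k) + 2)^2*exp(k))*exp(k)/(3*exp(3*k) - exp(2*k) + 2*exp(k) - 2)^3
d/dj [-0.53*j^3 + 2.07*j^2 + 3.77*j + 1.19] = -1.59*j^2 + 4.14*j + 3.77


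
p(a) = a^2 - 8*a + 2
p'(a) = 2*a - 8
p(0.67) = -2.91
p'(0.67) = -6.66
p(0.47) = -1.54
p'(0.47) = -7.06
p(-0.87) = 9.72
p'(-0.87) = -9.74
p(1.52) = -7.85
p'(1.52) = -4.96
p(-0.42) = 5.54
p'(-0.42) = -8.84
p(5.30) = -12.31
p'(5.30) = 2.60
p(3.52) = -13.77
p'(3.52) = -0.96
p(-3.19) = 37.70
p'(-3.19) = -14.38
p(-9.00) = 155.00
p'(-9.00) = -26.00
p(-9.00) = 155.00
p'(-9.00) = -26.00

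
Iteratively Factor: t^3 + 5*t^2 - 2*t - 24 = (t - 2)*(t^2 + 7*t + 12) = (t - 2)*(t + 4)*(t + 3)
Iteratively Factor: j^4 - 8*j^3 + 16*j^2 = (j)*(j^3 - 8*j^2 + 16*j) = j^2*(j^2 - 8*j + 16) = j^2*(j - 4)*(j - 4)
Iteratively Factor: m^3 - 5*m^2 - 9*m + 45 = (m - 3)*(m^2 - 2*m - 15) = (m - 3)*(m + 3)*(m - 5)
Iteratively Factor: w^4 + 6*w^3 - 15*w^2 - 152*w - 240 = (w - 5)*(w^3 + 11*w^2 + 40*w + 48) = (w - 5)*(w + 3)*(w^2 + 8*w + 16) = (w - 5)*(w + 3)*(w + 4)*(w + 4)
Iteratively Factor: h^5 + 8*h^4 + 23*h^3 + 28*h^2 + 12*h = (h + 3)*(h^4 + 5*h^3 + 8*h^2 + 4*h) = (h + 2)*(h + 3)*(h^3 + 3*h^2 + 2*h) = (h + 1)*(h + 2)*(h + 3)*(h^2 + 2*h) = h*(h + 1)*(h + 2)*(h + 3)*(h + 2)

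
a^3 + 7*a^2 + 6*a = a*(a + 1)*(a + 6)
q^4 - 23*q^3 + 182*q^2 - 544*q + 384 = (q - 8)^2*(q - 6)*(q - 1)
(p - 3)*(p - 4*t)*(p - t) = p^3 - 5*p^2*t - 3*p^2 + 4*p*t^2 + 15*p*t - 12*t^2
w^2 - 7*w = w*(w - 7)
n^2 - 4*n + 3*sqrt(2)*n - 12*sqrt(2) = (n - 4)*(n + 3*sqrt(2))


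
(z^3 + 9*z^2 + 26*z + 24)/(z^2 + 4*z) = z + 5 + 6/z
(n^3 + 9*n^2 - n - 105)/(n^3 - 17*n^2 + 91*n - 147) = (n^2 + 12*n + 35)/(n^2 - 14*n + 49)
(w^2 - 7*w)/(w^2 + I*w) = (w - 7)/(w + I)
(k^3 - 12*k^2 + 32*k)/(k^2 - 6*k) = (k^2 - 12*k + 32)/(k - 6)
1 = 1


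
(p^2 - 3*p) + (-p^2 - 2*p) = -5*p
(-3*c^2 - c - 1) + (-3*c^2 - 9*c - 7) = -6*c^2 - 10*c - 8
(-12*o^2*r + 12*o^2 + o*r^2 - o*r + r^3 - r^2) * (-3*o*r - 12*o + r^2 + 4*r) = 36*o^3*r^2 + 108*o^3*r - 144*o^3 - 15*o^2*r^3 - 45*o^2*r^2 + 60*o^2*r - 2*o*r^4 - 6*o*r^3 + 8*o*r^2 + r^5 + 3*r^4 - 4*r^3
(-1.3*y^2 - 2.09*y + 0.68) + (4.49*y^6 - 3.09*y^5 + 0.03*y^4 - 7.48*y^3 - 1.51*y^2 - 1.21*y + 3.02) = 4.49*y^6 - 3.09*y^5 + 0.03*y^4 - 7.48*y^3 - 2.81*y^2 - 3.3*y + 3.7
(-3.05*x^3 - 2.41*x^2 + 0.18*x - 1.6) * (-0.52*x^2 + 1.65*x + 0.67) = 1.586*x^5 - 3.7793*x^4 - 6.1136*x^3 - 0.4857*x^2 - 2.5194*x - 1.072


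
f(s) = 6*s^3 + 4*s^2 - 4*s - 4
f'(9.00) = 1526.00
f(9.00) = 4658.00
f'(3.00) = 182.00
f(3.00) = 182.00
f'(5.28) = 540.05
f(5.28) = 969.58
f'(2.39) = 117.94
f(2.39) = 91.20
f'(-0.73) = -0.25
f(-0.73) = -1.28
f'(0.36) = 1.21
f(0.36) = -4.64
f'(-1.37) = 18.82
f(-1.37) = -6.44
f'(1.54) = 51.01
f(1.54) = 21.24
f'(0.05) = -3.56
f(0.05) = -4.19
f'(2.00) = 84.00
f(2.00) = 52.00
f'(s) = 18*s^2 + 8*s - 4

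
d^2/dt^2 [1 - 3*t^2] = -6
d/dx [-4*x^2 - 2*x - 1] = -8*x - 2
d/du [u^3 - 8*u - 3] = 3*u^2 - 8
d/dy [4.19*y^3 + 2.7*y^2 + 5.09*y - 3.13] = 12.57*y^2 + 5.4*y + 5.09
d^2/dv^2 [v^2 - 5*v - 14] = 2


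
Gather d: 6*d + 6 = 6*d + 6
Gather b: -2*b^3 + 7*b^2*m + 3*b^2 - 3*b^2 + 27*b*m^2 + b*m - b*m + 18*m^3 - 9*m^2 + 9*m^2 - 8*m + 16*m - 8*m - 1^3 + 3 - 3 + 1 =-2*b^3 + 7*b^2*m + 27*b*m^2 + 18*m^3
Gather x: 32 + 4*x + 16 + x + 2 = 5*x + 50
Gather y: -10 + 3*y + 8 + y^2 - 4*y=y^2 - y - 2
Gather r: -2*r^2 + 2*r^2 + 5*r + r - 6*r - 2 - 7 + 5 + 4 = 0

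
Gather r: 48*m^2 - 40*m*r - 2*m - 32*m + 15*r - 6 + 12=48*m^2 - 34*m + r*(15 - 40*m) + 6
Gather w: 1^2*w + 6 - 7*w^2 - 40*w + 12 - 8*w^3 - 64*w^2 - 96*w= -8*w^3 - 71*w^2 - 135*w + 18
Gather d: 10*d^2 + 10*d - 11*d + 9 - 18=10*d^2 - d - 9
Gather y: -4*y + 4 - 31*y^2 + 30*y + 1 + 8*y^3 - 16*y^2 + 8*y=8*y^3 - 47*y^2 + 34*y + 5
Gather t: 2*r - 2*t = 2*r - 2*t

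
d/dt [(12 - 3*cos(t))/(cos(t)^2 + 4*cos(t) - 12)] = 3*(sin(t)^2 + 8*cos(t) + 3)*sin(t)/(cos(t)^2 + 4*cos(t) - 12)^2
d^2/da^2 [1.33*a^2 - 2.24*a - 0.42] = 2.66000000000000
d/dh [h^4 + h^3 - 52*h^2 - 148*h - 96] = 4*h^3 + 3*h^2 - 104*h - 148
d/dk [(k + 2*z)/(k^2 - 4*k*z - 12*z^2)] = -1/(k^2 - 12*k*z + 36*z^2)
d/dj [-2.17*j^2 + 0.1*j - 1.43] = 0.1 - 4.34*j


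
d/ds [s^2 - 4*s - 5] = 2*s - 4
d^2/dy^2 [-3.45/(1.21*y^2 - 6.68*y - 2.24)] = (-10.10229*y^2 + 55.77132*y + 3.45*(2.42*y - 6.68)*(4.84*y - 13.36) + 18.70176)/(-1.21*y^2 + 6.68*y + 2.24)^3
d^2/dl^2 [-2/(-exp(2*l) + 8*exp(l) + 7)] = 8*((2 - exp(l))*(-exp(2*l) + 8*exp(l) + 7) - 2*(exp(l) - 4)^2*exp(l))*exp(l)/(-exp(2*l) + 8*exp(l) + 7)^3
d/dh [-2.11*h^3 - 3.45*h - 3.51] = -6.33*h^2 - 3.45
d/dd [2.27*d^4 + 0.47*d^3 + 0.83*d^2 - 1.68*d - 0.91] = 9.08*d^3 + 1.41*d^2 + 1.66*d - 1.68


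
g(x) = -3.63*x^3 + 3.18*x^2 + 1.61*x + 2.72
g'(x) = -10.89*x^2 + 6.36*x + 1.61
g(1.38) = 1.46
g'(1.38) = -10.35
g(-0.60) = 3.68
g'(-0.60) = -6.13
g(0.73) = 4.18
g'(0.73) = 0.45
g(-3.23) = 153.02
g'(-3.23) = -132.55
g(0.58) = 4.02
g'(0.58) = 1.64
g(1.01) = 3.85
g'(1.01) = -3.08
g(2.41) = -25.74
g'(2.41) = -46.31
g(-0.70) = 4.40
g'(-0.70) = -8.18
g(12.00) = -5792.68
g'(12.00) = -1490.23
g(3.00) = -61.84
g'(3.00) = -77.32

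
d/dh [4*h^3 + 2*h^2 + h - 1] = 12*h^2 + 4*h + 1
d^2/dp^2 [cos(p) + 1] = -cos(p)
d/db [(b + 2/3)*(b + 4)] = 2*b + 14/3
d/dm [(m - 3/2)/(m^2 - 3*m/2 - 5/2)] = (-4*m^2 + 12*m - 19)/(4*m^4 - 12*m^3 - 11*m^2 + 30*m + 25)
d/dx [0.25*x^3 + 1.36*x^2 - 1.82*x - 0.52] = 0.75*x^2 + 2.72*x - 1.82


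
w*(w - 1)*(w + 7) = w^3 + 6*w^2 - 7*w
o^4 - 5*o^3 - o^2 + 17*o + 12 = (o - 4)*(o - 3)*(o + 1)^2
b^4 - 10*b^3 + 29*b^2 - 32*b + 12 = (b - 6)*(b - 2)*(b - 1)^2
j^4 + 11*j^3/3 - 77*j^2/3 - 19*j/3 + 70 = (j - 3)*(j - 2)*(j + 5/3)*(j + 7)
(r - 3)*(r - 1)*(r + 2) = r^3 - 2*r^2 - 5*r + 6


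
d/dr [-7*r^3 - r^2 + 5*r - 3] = -21*r^2 - 2*r + 5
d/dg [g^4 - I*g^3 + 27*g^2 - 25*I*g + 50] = 4*g^3 - 3*I*g^2 + 54*g - 25*I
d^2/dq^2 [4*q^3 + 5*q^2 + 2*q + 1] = 24*q + 10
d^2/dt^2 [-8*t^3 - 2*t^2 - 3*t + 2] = -48*t - 4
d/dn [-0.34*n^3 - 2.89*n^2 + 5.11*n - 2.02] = -1.02*n^2 - 5.78*n + 5.11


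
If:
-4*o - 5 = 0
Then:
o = -5/4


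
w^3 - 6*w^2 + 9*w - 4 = (w - 4)*(w - 1)^2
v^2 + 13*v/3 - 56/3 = (v - 8/3)*(v + 7)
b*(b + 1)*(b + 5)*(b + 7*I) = b^4 + 6*b^3 + 7*I*b^3 + 5*b^2 + 42*I*b^2 + 35*I*b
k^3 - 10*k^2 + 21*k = k*(k - 7)*(k - 3)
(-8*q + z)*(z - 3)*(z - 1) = -8*q*z^2 + 32*q*z - 24*q + z^3 - 4*z^2 + 3*z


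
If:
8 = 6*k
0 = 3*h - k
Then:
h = 4/9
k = 4/3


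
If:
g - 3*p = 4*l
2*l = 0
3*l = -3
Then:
No Solution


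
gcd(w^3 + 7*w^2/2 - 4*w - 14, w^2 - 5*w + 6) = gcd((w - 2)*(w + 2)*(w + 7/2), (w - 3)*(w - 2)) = w - 2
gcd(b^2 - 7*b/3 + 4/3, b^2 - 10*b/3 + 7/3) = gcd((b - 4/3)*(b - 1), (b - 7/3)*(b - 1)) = b - 1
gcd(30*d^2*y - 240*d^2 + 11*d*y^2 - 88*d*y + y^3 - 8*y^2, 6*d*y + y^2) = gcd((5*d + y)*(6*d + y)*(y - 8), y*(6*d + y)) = 6*d + y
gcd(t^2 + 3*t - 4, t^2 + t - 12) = t + 4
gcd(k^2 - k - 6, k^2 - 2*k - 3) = k - 3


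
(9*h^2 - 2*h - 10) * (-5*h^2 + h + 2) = -45*h^4 + 19*h^3 + 66*h^2 - 14*h - 20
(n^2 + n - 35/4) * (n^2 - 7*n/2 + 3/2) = n^4 - 5*n^3/2 - 43*n^2/4 + 257*n/8 - 105/8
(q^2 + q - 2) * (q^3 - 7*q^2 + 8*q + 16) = q^5 - 6*q^4 - q^3 + 38*q^2 - 32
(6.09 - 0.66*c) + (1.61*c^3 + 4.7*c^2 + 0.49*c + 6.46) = 1.61*c^3 + 4.7*c^2 - 0.17*c + 12.55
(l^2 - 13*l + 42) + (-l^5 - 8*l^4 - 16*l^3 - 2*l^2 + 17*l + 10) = -l^5 - 8*l^4 - 16*l^3 - l^2 + 4*l + 52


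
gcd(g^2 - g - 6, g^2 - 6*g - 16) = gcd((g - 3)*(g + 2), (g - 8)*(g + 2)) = g + 2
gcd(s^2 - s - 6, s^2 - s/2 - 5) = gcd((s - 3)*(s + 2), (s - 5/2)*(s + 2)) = s + 2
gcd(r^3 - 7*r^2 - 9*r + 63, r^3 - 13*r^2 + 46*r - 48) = r - 3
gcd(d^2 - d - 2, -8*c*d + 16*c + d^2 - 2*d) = d - 2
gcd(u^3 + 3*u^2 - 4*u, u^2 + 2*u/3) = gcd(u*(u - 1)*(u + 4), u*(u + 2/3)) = u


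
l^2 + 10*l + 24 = (l + 4)*(l + 6)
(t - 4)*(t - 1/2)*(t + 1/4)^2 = t^4 - 4*t^3 - 3*t^2/16 + 23*t/32 + 1/8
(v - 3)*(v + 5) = v^2 + 2*v - 15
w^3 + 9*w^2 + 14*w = w*(w + 2)*(w + 7)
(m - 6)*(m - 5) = m^2 - 11*m + 30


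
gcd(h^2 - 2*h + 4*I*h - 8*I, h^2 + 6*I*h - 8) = h + 4*I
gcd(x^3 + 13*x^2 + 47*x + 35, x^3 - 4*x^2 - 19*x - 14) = x + 1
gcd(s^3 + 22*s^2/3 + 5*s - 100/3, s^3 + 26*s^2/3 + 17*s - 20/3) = s^2 + 9*s + 20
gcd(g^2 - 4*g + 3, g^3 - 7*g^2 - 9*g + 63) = g - 3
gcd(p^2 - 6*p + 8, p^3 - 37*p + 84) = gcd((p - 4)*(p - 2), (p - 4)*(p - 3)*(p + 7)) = p - 4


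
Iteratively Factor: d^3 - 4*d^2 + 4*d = (d - 2)*(d^2 - 2*d) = d*(d - 2)*(d - 2)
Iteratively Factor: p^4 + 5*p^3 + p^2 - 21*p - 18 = (p + 3)*(p^3 + 2*p^2 - 5*p - 6) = (p + 1)*(p + 3)*(p^2 + p - 6) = (p + 1)*(p + 3)^2*(p - 2)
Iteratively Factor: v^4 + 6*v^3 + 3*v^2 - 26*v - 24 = (v + 1)*(v^3 + 5*v^2 - 2*v - 24) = (v + 1)*(v + 3)*(v^2 + 2*v - 8) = (v + 1)*(v + 3)*(v + 4)*(v - 2)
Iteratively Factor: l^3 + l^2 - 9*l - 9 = (l - 3)*(l^2 + 4*l + 3) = (l - 3)*(l + 3)*(l + 1)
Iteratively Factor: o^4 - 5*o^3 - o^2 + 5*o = (o + 1)*(o^3 - 6*o^2 + 5*o) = (o - 1)*(o + 1)*(o^2 - 5*o) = (o - 5)*(o - 1)*(o + 1)*(o)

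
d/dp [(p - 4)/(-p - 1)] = -5/(p + 1)^2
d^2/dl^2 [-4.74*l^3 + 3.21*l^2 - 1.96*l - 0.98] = 6.42 - 28.44*l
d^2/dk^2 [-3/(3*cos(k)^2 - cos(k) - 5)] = 3*(-36*sin(k)^4 + 79*sin(k)^2 - 25*cos(k)/4 + 9*cos(3*k)/4 - 11)/(3*sin(k)^2 + cos(k) + 2)^3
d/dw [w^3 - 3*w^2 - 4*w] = 3*w^2 - 6*w - 4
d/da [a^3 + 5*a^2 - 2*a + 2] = 3*a^2 + 10*a - 2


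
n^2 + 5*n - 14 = (n - 2)*(n + 7)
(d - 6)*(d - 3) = d^2 - 9*d + 18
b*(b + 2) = b^2 + 2*b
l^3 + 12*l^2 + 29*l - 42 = (l - 1)*(l + 6)*(l + 7)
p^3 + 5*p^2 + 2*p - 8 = (p - 1)*(p + 2)*(p + 4)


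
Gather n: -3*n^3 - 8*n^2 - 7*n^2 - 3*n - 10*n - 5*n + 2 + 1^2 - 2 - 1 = -3*n^3 - 15*n^2 - 18*n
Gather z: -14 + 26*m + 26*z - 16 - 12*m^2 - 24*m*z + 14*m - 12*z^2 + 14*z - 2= -12*m^2 + 40*m - 12*z^2 + z*(40 - 24*m) - 32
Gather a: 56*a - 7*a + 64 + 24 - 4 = 49*a + 84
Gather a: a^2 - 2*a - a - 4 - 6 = a^2 - 3*a - 10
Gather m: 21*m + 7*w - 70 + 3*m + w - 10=24*m + 8*w - 80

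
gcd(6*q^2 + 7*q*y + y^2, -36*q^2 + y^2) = 6*q + y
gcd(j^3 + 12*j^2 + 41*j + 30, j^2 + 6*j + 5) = j^2 + 6*j + 5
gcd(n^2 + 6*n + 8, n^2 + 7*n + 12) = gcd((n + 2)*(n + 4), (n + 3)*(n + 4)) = n + 4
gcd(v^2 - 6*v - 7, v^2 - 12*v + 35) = v - 7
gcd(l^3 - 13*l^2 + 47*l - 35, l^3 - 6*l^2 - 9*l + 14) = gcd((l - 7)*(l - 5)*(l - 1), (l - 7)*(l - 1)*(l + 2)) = l^2 - 8*l + 7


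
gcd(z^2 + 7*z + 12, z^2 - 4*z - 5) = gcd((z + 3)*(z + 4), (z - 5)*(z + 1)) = 1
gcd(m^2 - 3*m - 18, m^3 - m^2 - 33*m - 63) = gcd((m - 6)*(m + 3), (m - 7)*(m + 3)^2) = m + 3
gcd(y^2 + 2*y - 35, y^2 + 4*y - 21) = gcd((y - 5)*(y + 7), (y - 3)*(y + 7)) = y + 7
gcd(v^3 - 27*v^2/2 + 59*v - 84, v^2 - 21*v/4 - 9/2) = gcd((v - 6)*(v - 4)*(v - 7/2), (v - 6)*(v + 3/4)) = v - 6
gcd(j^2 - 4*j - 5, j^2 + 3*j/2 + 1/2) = j + 1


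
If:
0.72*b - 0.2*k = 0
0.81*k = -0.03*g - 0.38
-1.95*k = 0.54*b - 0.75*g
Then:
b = -0.12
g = -1.19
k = -0.43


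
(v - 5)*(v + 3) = v^2 - 2*v - 15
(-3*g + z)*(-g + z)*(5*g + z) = 15*g^3 - 17*g^2*z + g*z^2 + z^3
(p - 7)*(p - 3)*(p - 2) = p^3 - 12*p^2 + 41*p - 42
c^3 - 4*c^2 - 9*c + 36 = (c - 4)*(c - 3)*(c + 3)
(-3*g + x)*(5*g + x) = -15*g^2 + 2*g*x + x^2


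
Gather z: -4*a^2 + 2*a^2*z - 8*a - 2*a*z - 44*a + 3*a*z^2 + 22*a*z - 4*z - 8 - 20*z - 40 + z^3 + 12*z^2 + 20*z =-4*a^2 - 52*a + z^3 + z^2*(3*a + 12) + z*(2*a^2 + 20*a - 4) - 48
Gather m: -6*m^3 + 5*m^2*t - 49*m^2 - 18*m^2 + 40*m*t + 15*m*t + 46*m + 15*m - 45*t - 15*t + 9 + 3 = -6*m^3 + m^2*(5*t - 67) + m*(55*t + 61) - 60*t + 12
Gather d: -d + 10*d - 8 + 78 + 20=9*d + 90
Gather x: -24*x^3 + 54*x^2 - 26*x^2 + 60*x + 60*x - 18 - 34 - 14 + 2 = -24*x^3 + 28*x^2 + 120*x - 64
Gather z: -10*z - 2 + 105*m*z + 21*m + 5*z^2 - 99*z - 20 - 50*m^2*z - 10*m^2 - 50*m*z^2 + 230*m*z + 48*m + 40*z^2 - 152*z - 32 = -10*m^2 + 69*m + z^2*(45 - 50*m) + z*(-50*m^2 + 335*m - 261) - 54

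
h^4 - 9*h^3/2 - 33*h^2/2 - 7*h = h*(h - 7)*(h + 1/2)*(h + 2)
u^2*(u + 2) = u^3 + 2*u^2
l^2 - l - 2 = (l - 2)*(l + 1)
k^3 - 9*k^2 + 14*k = k*(k - 7)*(k - 2)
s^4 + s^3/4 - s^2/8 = s^2*(s - 1/4)*(s + 1/2)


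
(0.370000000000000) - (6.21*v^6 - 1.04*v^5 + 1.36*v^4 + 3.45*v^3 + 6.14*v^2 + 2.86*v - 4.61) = -6.21*v^6 + 1.04*v^5 - 1.36*v^4 - 3.45*v^3 - 6.14*v^2 - 2.86*v + 4.98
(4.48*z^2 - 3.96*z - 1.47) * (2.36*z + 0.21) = 10.5728*z^3 - 8.4048*z^2 - 4.3008*z - 0.3087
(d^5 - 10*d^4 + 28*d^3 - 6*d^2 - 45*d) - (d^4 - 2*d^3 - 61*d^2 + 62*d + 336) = d^5 - 11*d^4 + 30*d^3 + 55*d^2 - 107*d - 336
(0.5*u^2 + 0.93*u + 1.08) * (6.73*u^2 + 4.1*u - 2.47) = 3.365*u^4 + 8.3089*u^3 + 9.8464*u^2 + 2.1309*u - 2.6676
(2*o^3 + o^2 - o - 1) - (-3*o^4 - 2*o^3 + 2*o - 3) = 3*o^4 + 4*o^3 + o^2 - 3*o + 2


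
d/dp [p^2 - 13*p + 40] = 2*p - 13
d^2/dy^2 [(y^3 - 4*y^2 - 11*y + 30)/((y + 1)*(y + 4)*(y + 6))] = 6*(-5*y^6 - 45*y^5 + 27*y^4 + 1581*y^3 + 7050*y^2 + 13980*y + 11144)/(y^9 + 33*y^8 + 465*y^7 + 3647*y^6 + 17394*y^5 + 51756*y^4 + 94888*y^3 + 102240*y^2 + 58752*y + 13824)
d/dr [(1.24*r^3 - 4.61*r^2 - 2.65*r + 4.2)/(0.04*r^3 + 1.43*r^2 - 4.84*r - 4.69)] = (1.9576*r^4 - 11.7912*r^3 + 8.1511*r^2 + 31.2298*r + 32.7565)/(0.0016*r^6 + 0.1144*r^5 + 1.6577*r^4 - 14.2176*r^3 + 10.0122*r^2 + 45.3992*r + 21.9961)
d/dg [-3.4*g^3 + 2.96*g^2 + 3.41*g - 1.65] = -10.2*g^2 + 5.92*g + 3.41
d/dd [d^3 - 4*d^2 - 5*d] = 3*d^2 - 8*d - 5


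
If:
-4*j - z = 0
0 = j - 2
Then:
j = 2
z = -8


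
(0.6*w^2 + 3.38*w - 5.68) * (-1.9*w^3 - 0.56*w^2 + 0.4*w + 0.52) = -1.14*w^5 - 6.758*w^4 + 9.1392*w^3 + 4.8448*w^2 - 0.5144*w - 2.9536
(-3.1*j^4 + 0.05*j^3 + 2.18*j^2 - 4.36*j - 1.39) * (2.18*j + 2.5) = -6.758*j^5 - 7.641*j^4 + 4.8774*j^3 - 4.0548*j^2 - 13.9302*j - 3.475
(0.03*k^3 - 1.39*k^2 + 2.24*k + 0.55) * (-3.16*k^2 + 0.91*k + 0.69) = -0.0948*k^5 + 4.4197*k^4 - 8.3226*k^3 - 0.6587*k^2 + 2.0461*k + 0.3795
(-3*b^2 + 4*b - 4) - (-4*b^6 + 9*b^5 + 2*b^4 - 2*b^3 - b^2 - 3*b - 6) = 4*b^6 - 9*b^5 - 2*b^4 + 2*b^3 - 2*b^2 + 7*b + 2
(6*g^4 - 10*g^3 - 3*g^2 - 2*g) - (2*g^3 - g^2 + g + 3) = 6*g^4 - 12*g^3 - 2*g^2 - 3*g - 3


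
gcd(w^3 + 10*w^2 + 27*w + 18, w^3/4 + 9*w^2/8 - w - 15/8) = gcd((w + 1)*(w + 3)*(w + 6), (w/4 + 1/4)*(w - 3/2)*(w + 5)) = w + 1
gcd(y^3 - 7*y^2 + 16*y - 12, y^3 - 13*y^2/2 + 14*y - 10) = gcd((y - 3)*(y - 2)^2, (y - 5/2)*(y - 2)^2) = y^2 - 4*y + 4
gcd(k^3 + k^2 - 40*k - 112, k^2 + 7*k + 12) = k + 4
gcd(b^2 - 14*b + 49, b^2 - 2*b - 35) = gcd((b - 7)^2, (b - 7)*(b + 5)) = b - 7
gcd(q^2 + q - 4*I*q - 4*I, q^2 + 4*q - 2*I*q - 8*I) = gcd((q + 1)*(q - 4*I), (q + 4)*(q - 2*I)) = 1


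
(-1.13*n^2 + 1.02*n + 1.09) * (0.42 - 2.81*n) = 3.1753*n^3 - 3.3408*n^2 - 2.6345*n + 0.4578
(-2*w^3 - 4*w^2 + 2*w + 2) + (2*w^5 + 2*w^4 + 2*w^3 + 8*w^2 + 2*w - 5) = 2*w^5 + 2*w^4 + 4*w^2 + 4*w - 3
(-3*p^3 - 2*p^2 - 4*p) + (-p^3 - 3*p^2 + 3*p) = -4*p^3 - 5*p^2 - p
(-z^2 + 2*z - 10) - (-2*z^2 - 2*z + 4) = z^2 + 4*z - 14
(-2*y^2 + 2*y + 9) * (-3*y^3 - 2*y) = 6*y^5 - 6*y^4 - 23*y^3 - 4*y^2 - 18*y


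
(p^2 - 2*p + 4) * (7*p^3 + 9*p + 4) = 7*p^5 - 14*p^4 + 37*p^3 - 14*p^2 + 28*p + 16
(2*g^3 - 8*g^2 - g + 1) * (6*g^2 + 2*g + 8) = 12*g^5 - 44*g^4 - 6*g^3 - 60*g^2 - 6*g + 8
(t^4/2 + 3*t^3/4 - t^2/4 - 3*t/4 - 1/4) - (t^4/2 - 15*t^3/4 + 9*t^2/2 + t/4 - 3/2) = 9*t^3/2 - 19*t^2/4 - t + 5/4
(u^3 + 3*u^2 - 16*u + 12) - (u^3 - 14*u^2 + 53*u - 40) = 17*u^2 - 69*u + 52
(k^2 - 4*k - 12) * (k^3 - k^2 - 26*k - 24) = k^5 - 5*k^4 - 34*k^3 + 92*k^2 + 408*k + 288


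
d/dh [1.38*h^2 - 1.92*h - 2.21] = 2.76*h - 1.92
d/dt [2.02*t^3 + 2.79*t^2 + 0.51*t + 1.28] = 6.06*t^2 + 5.58*t + 0.51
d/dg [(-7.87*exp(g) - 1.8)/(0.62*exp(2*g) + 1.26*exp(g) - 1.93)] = (4.8794*exp(2*g) + 2.232*exp(g) + 17.4571)*exp(g)/(0.3844*exp(4*g) + 1.5624*exp(3*g) - 0.8056*exp(2*g) - 4.8636*exp(g) + 3.7249)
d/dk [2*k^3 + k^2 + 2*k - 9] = 6*k^2 + 2*k + 2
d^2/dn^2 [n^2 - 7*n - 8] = 2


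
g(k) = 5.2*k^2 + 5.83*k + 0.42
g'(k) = 10.4*k + 5.83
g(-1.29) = 1.55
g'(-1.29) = -7.59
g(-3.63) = 47.78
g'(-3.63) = -31.92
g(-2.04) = 10.17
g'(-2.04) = -15.39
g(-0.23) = -0.65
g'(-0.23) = 3.44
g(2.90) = 61.06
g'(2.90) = 35.99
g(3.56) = 87.08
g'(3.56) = 42.85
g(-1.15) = 0.59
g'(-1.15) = -6.13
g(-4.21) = 68.04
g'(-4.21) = -37.95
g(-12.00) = 679.26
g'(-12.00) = -118.97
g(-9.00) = 369.15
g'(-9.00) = -87.77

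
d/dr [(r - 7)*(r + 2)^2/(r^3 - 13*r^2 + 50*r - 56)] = 2*(-5*r^2 + 4*r + 28)/(r^4 - 12*r^3 + 52*r^2 - 96*r + 64)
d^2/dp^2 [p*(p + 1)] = 2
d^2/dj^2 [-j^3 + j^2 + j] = 2 - 6*j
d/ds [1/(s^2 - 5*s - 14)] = (5 - 2*s)/(-s^2 + 5*s + 14)^2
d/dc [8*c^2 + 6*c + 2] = 16*c + 6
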